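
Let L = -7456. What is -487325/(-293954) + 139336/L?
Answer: -2332804959/136982564 ≈ -17.030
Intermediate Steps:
-487325/(-293954) + 139336/L = -487325/(-293954) + 139336/(-7456) = -487325*(-1/293954) + 139336*(-1/7456) = 487325/293954 - 17417/932 = -2332804959/136982564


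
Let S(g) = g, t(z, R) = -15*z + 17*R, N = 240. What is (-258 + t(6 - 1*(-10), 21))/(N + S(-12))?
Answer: -47/76 ≈ -0.61842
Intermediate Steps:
(-258 + t(6 - 1*(-10), 21))/(N + S(-12)) = (-258 + (-15*(6 - 1*(-10)) + 17*21))/(240 - 12) = (-258 + (-15*(6 + 10) + 357))/228 = (-258 + (-15*16 + 357))*(1/228) = (-258 + (-240 + 357))*(1/228) = (-258 + 117)*(1/228) = -141*1/228 = -47/76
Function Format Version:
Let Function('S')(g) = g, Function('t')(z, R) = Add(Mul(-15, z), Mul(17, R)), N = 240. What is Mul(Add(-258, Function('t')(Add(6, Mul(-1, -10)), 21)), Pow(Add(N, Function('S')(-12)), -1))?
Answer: Rational(-47, 76) ≈ -0.61842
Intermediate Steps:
Mul(Add(-258, Function('t')(Add(6, Mul(-1, -10)), 21)), Pow(Add(N, Function('S')(-12)), -1)) = Mul(Add(-258, Add(Mul(-15, Add(6, Mul(-1, -10))), Mul(17, 21))), Pow(Add(240, -12), -1)) = Mul(Add(-258, Add(Mul(-15, Add(6, 10)), 357)), Pow(228, -1)) = Mul(Add(-258, Add(Mul(-15, 16), 357)), Rational(1, 228)) = Mul(Add(-258, Add(-240, 357)), Rational(1, 228)) = Mul(Add(-258, 117), Rational(1, 228)) = Mul(-141, Rational(1, 228)) = Rational(-47, 76)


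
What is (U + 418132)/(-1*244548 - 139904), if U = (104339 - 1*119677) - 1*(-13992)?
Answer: -208393/192226 ≈ -1.0841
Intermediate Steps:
U = -1346 (U = (104339 - 119677) + 13992 = -15338 + 13992 = -1346)
(U + 418132)/(-1*244548 - 139904) = (-1346 + 418132)/(-1*244548 - 139904) = 416786/(-244548 - 139904) = 416786/(-384452) = 416786*(-1/384452) = -208393/192226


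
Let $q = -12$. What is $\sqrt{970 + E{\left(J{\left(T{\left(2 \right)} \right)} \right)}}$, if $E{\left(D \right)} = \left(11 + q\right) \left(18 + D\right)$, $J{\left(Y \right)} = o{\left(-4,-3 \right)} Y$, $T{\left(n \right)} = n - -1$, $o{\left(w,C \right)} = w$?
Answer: $2 \sqrt{241} \approx 31.048$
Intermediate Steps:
$T{\left(n \right)} = 1 + n$ ($T{\left(n \right)} = n + 1 = 1 + n$)
$J{\left(Y \right)} = - 4 Y$
$E{\left(D \right)} = -18 - D$ ($E{\left(D \right)} = \left(11 - 12\right) \left(18 + D\right) = - (18 + D) = -18 - D$)
$\sqrt{970 + E{\left(J{\left(T{\left(2 \right)} \right)} \right)}} = \sqrt{970 - \left(18 - 4 \left(1 + 2\right)\right)} = \sqrt{970 - \left(18 - 12\right)} = \sqrt{970 - 6} = \sqrt{964} = 2 \sqrt{241}$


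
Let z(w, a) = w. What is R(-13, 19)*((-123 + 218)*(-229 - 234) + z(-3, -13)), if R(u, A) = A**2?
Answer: -15879668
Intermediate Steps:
R(-13, 19)*((-123 + 218)*(-229 - 234) + z(-3, -13)) = 19**2*((-123 + 218)*(-229 - 234) - 3) = 361*(95*(-463) - 3) = 361*(-43985 - 3) = 361*(-43988) = -15879668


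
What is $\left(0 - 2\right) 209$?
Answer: $-418$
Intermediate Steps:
$\left(0 - 2\right) 209 = \left(-2\right) 209 = -418$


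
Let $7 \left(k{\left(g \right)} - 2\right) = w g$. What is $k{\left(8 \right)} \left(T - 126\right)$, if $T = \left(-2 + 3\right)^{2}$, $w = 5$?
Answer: $- \frac{6750}{7} \approx -964.29$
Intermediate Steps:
$k{\left(g \right)} = 2 + \frac{5 g}{7}$
$T = 1$ ($T = 1^{2} = 1$)
$k{\left(8 \right)} \left(T - 126\right) = \left(2 + \frac{5}{7} \cdot 8\right) \left(1 - 126\right) = \left(2 + \frac{40}{7}\right) \left(-125\right) = \frac{54}{7} \left(-125\right) = - \frac{6750}{7}$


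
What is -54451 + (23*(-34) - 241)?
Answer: -55474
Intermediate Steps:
-54451 + (23*(-34) - 241) = -54451 + (-782 - 241) = -54451 - 1023 = -55474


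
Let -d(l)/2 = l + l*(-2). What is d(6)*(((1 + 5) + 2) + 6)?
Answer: 168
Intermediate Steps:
d(l) = 2*l (d(l) = -2*(l + l*(-2)) = -2*(l - 2*l) = -(-2)*l = 2*l)
d(6)*(((1 + 5) + 2) + 6) = (2*6)*(((1 + 5) + 2) + 6) = 12*((6 + 2) + 6) = 12*(8 + 6) = 12*14 = 168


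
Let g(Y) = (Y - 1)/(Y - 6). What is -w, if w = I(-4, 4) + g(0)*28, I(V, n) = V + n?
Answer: -14/3 ≈ -4.6667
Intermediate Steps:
g(Y) = (-1 + Y)/(-6 + Y)
w = 14/3 (w = (-4 + 4) + ((-1 + 0)/(-6 + 0))*28 = 0 + (-1/(-6))*28 = 0 - ⅙*(-1)*28 = 0 + (⅙)*28 = 0 + 14/3 = 14/3 ≈ 4.6667)
-w = -1*14/3 = -14/3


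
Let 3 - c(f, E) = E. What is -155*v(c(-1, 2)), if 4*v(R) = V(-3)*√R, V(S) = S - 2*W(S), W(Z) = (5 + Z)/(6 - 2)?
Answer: 155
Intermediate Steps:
W(Z) = 5/4 + Z/4 (W(Z) = (5 + Z)/4 = (5 + Z)*(¼) = 5/4 + Z/4)
c(f, E) = 3 - E
V(S) = -5/2 + S/2 (V(S) = S - 2*(5/4 + S/4) = S + (-5/2 - S/2) = -5/2 + S/2)
v(R) = -√R (v(R) = ((-5/2 + (½)*(-3))*√R)/4 = ((-5/2 - 3/2)*√R)/4 = (-4*√R)/4 = -√R)
-155*v(c(-1, 2)) = -(-155)*√(3 - 1*2) = -(-155)*√(3 - 2) = -(-155)*√1 = -(-155) = -155*(-1) = 155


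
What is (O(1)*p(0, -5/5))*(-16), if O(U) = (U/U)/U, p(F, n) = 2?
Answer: -32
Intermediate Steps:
O(U) = 1/U
(O(1)*p(0, -5/5))*(-16) = (2/1)*(-16) = (1*2)*(-16) = 2*(-16) = -32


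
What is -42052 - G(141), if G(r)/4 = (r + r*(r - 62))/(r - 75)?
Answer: -470092/11 ≈ -42736.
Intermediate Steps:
G(r) = 4*(r + r*(-62 + r))/(-75 + r) (G(r) = 4*((r + r*(r - 62))/(r - 75)) = 4*((r + r*(-62 + r))/(-75 + r)) = 4*(r + r*(-62 + r))/(-75 + r))
-42052 - G(141) = -42052 - 4*141*(-61 + 141)/(-75 + 141) = -42052 - 4*141*80/66 = -42052 - 1*7520/11 = -42052 - 7520/11 = -470092/11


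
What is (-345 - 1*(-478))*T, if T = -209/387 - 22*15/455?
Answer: -846659/5031 ≈ -168.29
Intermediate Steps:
T = -44561/35217 (T = -209*1/387 - 330*1/455 = -209/387 - 66/91 = -44561/35217 ≈ -1.2653)
(-345 - 1*(-478))*T = (-345 - 1*(-478))*(-44561/35217) = (-345 + 478)*(-44561/35217) = 133*(-44561/35217) = -846659/5031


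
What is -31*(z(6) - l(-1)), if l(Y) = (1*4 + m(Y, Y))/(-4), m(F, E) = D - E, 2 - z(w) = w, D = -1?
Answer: 93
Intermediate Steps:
z(w) = 2 - w
m(F, E) = -1 - E
l(Y) = -3/4 + Y/4 (l(Y) = (1*4 + (-1 - Y))/(-4) = (4 + (-1 - Y))*(-1/4) = (3 - Y)*(-1/4) = -3/4 + Y/4)
-31*(z(6) - l(-1)) = -31*((2 - 1*6) - (-3/4 + (1/4)*(-1))) = -31*((2 - 6) - (-3/4 - 1/4)) = -31*(-4 - 1*(-1)) = -31*(-4 + 1) = -31*(-3) = 93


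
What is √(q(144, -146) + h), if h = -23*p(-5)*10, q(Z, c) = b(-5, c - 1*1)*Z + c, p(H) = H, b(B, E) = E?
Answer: 142*I ≈ 142.0*I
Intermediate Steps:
q(Z, c) = c + Z*(-1 + c) (q(Z, c) = (c - 1*1)*Z + c = (c - 1)*Z + c = (-1 + c)*Z + c = Z*(-1 + c) + c = c + Z*(-1 + c))
h = 1150 (h = -23*(-5)*10 = 115*10 = 1150)
√(q(144, -146) + h) = √((-146 + 144*(-1 - 146)) + 1150) = √((-146 + 144*(-147)) + 1150) = √((-146 - 21168) + 1150) = √(-21314 + 1150) = √(-20164) = 142*I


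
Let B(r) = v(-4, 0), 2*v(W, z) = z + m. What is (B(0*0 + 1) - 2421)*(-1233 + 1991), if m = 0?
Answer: -1835118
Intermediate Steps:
v(W, z) = z/2 (v(W, z) = (z + 0)/2 = z/2)
B(r) = 0 (B(r) = (1/2)*0 = 0)
(B(0*0 + 1) - 2421)*(-1233 + 1991) = (0 - 2421)*(-1233 + 1991) = -2421*758 = -1835118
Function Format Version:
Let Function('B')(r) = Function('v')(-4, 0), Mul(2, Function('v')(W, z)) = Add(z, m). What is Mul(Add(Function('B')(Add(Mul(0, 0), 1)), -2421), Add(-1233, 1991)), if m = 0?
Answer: -1835118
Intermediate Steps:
Function('v')(W, z) = Mul(Rational(1, 2), z) (Function('v')(W, z) = Mul(Rational(1, 2), Add(z, 0)) = Mul(Rational(1, 2), z))
Function('B')(r) = 0 (Function('B')(r) = Mul(Rational(1, 2), 0) = 0)
Mul(Add(Function('B')(Add(Mul(0, 0), 1)), -2421), Add(-1233, 1991)) = Mul(Add(0, -2421), Add(-1233, 1991)) = Mul(-2421, 758) = -1835118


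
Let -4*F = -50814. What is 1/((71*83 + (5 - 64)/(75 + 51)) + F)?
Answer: 63/1171550 ≈ 5.3775e-5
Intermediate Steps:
F = 25407/2 (F = -¼*(-50814) = 25407/2 ≈ 12704.)
1/((71*83 + (5 - 64)/(75 + 51)) + F) = 1/((71*83 + (5 - 64)/(75 + 51)) + 25407/2) = 1/((5893 - 59/126) + 25407/2) = 1/(742459/126 + 25407/2) = 1/(1171550/63) = 63/1171550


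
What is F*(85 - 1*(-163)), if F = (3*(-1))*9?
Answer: -6696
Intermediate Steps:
F = -27 (F = -3*9 = -27)
F*(85 - 1*(-163)) = -27*(85 - 1*(-163)) = -27*(85 + 163) = -27*248 = -6696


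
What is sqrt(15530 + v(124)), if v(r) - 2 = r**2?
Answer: 2*sqrt(7727) ≈ 175.81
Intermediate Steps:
v(r) = 2 + r**2
sqrt(15530 + v(124)) = sqrt(15530 + (2 + 124**2)) = sqrt(15530 + (2 + 15376)) = sqrt(15530 + 15378) = sqrt(30908) = 2*sqrt(7727)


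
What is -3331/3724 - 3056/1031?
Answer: -14814805/3839444 ≈ -3.8586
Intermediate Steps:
-3331/3724 - 3056/1031 = -14814805/3839444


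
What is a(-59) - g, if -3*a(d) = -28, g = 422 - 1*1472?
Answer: 3178/3 ≈ 1059.3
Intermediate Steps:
g = -1050 (g = 422 - 1472 = -1050)
a(d) = 28/3 (a(d) = -⅓*(-28) = 28/3)
a(-59) - g = 28/3 - 1*(-1050) = 28/3 + 1050 = 3178/3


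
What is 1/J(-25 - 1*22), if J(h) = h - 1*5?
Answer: -1/52 ≈ -0.019231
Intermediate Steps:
J(h) = -5 + h (J(h) = h - 5 = -5 + h)
1/J(-25 - 1*22) = 1/(-5 + (-25 - 1*22)) = 1/(-5 + (-25 - 22)) = 1/(-5 - 47) = 1/(-52) = -1/52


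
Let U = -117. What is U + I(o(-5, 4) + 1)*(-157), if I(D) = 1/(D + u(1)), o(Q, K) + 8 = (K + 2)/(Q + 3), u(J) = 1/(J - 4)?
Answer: -3156/31 ≈ -101.81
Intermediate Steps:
u(J) = 1/(-4 + J)
o(Q, K) = -8 + (2 + K)/(3 + Q) (o(Q, K) = -8 + (K + 2)/(Q + 3) = -8 + (2 + K)/(3 + Q))
I(D) = 1/(-1/3 + D) (I(D) = 1/(D + 1/(-4 + 1)) = 1/(D + 1/(-3)) = 1/(D - 1/3) = 1/(-1/3 + D))
U + I(o(-5, 4) + 1)*(-157) = -117 + (3/(-1 + 3*((-22 + 4 - 8*(-5))/(3 - 5) + 1)))*(-157) = -117 + (3/(-1 + 3*((-22 + 4 + 40)/(-2) + 1)))*(-157) = -117 + (3/(-1 + 3*(-1/2*22 + 1)))*(-157) = -117 + (3/(-1 + 3*(-11 + 1)))*(-157) = -117 + (3/(-1 + 3*(-10)))*(-157) = -117 + (3/(-1 - 30))*(-157) = -117 + (3/(-31))*(-157) = -117 + (3*(-1/31))*(-157) = -117 - 3/31*(-157) = -117 + 471/31 = -3156/31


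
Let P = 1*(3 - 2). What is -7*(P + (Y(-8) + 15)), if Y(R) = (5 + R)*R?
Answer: -280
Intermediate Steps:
Y(R) = R*(5 + R)
P = 1 (P = 1*1 = 1)
-7*(P + (Y(-8) + 15)) = -7*(1 + (-8*(5 - 8) + 15)) = -7*(1 + (-8*(-3) + 15)) = -7*(1 + (24 + 15)) = -7*(1 + 39) = -7*40 = -280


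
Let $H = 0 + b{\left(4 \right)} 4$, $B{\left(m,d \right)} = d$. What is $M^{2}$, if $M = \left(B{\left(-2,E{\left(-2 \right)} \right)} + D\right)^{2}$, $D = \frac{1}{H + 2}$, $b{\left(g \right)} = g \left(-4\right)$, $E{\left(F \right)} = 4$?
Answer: $\frac{3722098081}{14776336} \approx 251.9$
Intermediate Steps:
$b{\left(g \right)} = - 4 g$
$H = -64$ ($H = 0 + \left(-4\right) 4 \cdot 4 = 0 - 64 = -64$)
$D = - \frac{1}{62}$ ($D = \frac{1}{-64 + 2} = \frac{1}{-62} = - \frac{1}{62} \approx -0.016129$)
$M = \frac{61009}{3844}$ ($M = \left(4 - \frac{1}{62}\right)^{2} = \left(\frac{247}{62}\right)^{2} = \frac{61009}{3844} \approx 15.871$)
$M^{2} = \left(\frac{61009}{3844}\right)^{2} = \frac{3722098081}{14776336}$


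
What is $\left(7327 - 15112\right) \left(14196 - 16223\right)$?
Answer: $15780195$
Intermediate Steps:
$\left(7327 - 15112\right) \left(14196 - 16223\right) = \left(-7785\right) \left(-2027\right) = 15780195$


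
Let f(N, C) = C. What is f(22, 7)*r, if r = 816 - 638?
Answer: 1246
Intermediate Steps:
r = 178
f(22, 7)*r = 7*178 = 1246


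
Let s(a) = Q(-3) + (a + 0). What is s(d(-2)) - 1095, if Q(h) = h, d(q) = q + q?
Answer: -1102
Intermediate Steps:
d(q) = 2*q
s(a) = -3 + a (s(a) = -3 + (a + 0) = -3 + a)
s(d(-2)) - 1095 = (-3 + 2*(-2)) - 1095 = (-3 - 4) - 1095 = -7 - 1095 = -1102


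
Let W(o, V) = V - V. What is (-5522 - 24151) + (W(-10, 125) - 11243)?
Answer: -40916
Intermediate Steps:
W(o, V) = 0
(-5522 - 24151) + (W(-10, 125) - 11243) = (-5522 - 24151) + (0 - 11243) = -29673 - 11243 = -40916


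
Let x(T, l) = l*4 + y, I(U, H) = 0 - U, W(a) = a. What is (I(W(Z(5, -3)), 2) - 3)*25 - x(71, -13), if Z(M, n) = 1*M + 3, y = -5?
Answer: -218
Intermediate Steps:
Z(M, n) = 3 + M (Z(M, n) = M + 3 = 3 + M)
I(U, H) = -U
x(T, l) = -5 + 4*l (x(T, l) = l*4 - 5 = 4*l - 5 = -5 + 4*l)
(I(W(Z(5, -3)), 2) - 3)*25 - x(71, -13) = (-(3 + 5) - 3)*25 - (-5 + 4*(-13)) = (-1*8 - 3)*25 - (-5 - 52) = (-8 - 3)*25 - 1*(-57) = -11*25 + 57 = -275 + 57 = -218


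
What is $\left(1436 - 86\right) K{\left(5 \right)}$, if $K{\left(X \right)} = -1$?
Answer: $-1350$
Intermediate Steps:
$\left(1436 - 86\right) K{\left(5 \right)} = \left(1436 - 86\right) \left(-1\right) = 1350 \left(-1\right) = -1350$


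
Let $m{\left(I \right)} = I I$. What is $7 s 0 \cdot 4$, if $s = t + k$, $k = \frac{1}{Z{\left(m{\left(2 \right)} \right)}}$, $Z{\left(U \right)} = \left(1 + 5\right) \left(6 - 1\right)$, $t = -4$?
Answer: $0$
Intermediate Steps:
$m{\left(I \right)} = I^{2}$
$Z{\left(U \right)} = 30$ ($Z{\left(U \right)} = 6 \cdot 5 = 30$)
$k = \frac{1}{30} \approx 0.033333$
$s = - \frac{119}{30}$ ($s = -4 + \frac{1}{30} = - \frac{119}{30} \approx -3.9667$)
$7 s 0 \cdot 4 = 7 \left(- \frac{119}{30}\right) 0 \cdot 4 = \left(- \frac{833}{30}\right) 0 = 0$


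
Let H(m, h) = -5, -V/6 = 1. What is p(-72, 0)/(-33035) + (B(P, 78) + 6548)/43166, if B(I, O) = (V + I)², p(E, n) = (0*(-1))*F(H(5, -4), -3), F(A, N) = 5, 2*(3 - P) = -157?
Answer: 48993/172664 ≈ 0.28375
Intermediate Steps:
P = 163/2 (P = 3 - ½*(-157) = 3 + 157/2 = 163/2 ≈ 81.500)
V = -6 (V = -6*1 = -6)
p(E, n) = 0 (p(E, n) = (0*(-1))*5 = 0*5 = 0)
B(I, O) = (-6 + I)²
p(-72, 0)/(-33035) + (B(P, 78) + 6548)/43166 = 0/(-33035) + ((-6 + 163/2)² + 6548)/43166 = 0*(-1/33035) + ((151/2)² + 6548)*(1/43166) = 0 + (22801/4 + 6548)*(1/43166) = 0 + (48993/4)*(1/43166) = 0 + 48993/172664 = 48993/172664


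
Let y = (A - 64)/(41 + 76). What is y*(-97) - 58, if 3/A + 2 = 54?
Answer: -30347/6084 ≈ -4.9880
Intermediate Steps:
A = 3/52 (A = 3/(-2 + 54) = 3/52 ≈ 0.057692)
y = -3325/6084 (y = (3/52 - 64)/(41 + 76) = -3325/52/117 = -3325/52*1/117 = -3325/6084 ≈ -0.54652)
y*(-97) - 58 = -3325/6084*(-97) - 58 = 322525/6084 - 58 = -30347/6084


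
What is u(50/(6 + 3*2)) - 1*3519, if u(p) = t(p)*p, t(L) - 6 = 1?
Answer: -20939/6 ≈ -3489.8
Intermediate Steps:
t(L) = 7 (t(L) = 6 + 1 = 7)
u(p) = 7*p
u(50/(6 + 3*2)) - 1*3519 = 7*(50/(6 + 3*2)) - 1*3519 = 7*(50/(6 + 6)) - 3519 = 7*(50/12) - 3519 = 7*(50*(1/12)) - 3519 = 7*(25/6) - 3519 = 175/6 - 3519 = -20939/6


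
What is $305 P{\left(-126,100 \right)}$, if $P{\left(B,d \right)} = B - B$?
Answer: $0$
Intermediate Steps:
$P{\left(B,d \right)} = 0$
$305 P{\left(-126,100 \right)} = 305 \cdot 0 = 0$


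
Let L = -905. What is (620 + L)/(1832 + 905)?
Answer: -285/2737 ≈ -0.10413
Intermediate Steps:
(620 + L)/(1832 + 905) = (620 - 905)/(1832 + 905) = -285/2737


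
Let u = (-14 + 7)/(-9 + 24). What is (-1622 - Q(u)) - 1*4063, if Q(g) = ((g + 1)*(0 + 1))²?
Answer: -1279189/225 ≈ -5685.3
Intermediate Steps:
u = -7/15 ≈ -0.46667
Q(g) = (1 + g)² (Q(g) = ((1 + g)*1)² = (1 + g)²)
(-1622 - Q(u)) - 1*4063 = (-1622 - (1 - 7/15)²) - 1*4063 = (-1622 - (8/15)²) - 4063 = (-1622 - 1*64/225) - 4063 = (-1622 - 64/225) - 4063 = -365014/225 - 4063 = -1279189/225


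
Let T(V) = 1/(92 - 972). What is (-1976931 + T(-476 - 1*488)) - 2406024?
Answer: -3857000401/880 ≈ -4.3830e+6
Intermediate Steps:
T(V) = -1/880 (T(V) = 1/(-880) = -1/880)
(-1976931 + T(-476 - 1*488)) - 2406024 = (-1976931 - 1/880) - 2406024 = -1739699281/880 - 2406024 = -3857000401/880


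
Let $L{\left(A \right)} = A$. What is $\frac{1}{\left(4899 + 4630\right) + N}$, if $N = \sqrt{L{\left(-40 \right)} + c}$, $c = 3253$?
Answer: $\frac{9529}{90798628} - \frac{3 \sqrt{357}}{90798628} \approx 0.00010432$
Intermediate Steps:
$N = 3 \sqrt{357}$ ($N = \sqrt{-40 + 3253} = \sqrt{3213} = 3 \sqrt{357} \approx 56.683$)
$\frac{1}{\left(4899 + 4630\right) + N} = \frac{1}{\left(4899 + 4630\right) + 3 \sqrt{357}} = \frac{1}{9529 + 3 \sqrt{357}}$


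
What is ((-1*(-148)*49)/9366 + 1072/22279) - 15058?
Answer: -224421977068/14904651 ≈ -15057.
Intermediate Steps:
((-1*(-148)*49)/9366 + 1072/22279) - 15058 = ((148*49)*(1/9366) + 1072*(1/22279)) - 15058 = (7252*(1/9366) + 1072/22279) - 15058 = (518/669 + 1072/22279) - 15058 = 12257690/14904651 - 15058 = -224421977068/14904651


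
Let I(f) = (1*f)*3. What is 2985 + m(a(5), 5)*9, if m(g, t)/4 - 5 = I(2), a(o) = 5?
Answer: 3381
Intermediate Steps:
I(f) = 3*f (I(f) = f*3 = 3*f)
m(g, t) = 44 (m(g, t) = 20 + 4*(3*2) = 20 + 4*6 = 20 + 24 = 44)
2985 + m(a(5), 5)*9 = 2985 + 44*9 = 2985 + 396 = 3381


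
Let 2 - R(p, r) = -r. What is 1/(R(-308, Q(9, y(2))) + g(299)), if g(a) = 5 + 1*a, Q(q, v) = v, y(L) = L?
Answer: 1/308 ≈ 0.0032468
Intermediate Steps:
g(a) = 5 + a
R(p, r) = 2 + r (R(p, r) = 2 - (-1)*r = 2 + r)
1/(R(-308, Q(9, y(2))) + g(299)) = 1/((2 + 2) + (5 + 299)) = 1/(4 + 304) = 1/308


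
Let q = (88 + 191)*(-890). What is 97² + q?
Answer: -238901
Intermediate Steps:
q = -248310 (q = 279*(-890) = -248310)
97² + q = 97² - 248310 = 9409 - 248310 = -238901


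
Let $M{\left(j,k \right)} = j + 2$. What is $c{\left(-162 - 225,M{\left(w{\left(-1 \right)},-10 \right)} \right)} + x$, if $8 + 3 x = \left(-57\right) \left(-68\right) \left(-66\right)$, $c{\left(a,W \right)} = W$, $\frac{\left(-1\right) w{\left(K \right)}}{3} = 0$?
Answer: $- \frac{255818}{3} \approx -85273.0$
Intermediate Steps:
$w{\left(K \right)} = 0$ ($w{\left(K \right)} = \left(-3\right) 0 = 0$)
$M{\left(j,k \right)} = 2 + j$
$x = - \frac{255824}{3}$ ($x = - \frac{8}{3} + \frac{\left(-57\right) \left(-68\right) \left(-66\right)}{3} = - \frac{8}{3} + \frac{3876 \left(-66\right)}{3} = - \frac{8}{3} + \frac{1}{3} \left(-255816\right) = - \frac{8}{3} - 85272 = - \frac{255824}{3} \approx -85275.0$)
$c{\left(-162 - 225,M{\left(w{\left(-1 \right)},-10 \right)} \right)} + x = \left(2 + 0\right) - \frac{255824}{3} = 2 - \frac{255824}{3} = - \frac{255818}{3}$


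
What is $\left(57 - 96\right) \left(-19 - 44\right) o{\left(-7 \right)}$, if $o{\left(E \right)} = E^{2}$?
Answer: $120393$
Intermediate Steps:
$\left(57 - 96\right) \left(-19 - 44\right) o{\left(-7 \right)} = \left(57 - 96\right) \left(-19 - 44\right) \left(-7\right)^{2} = \left(57 - 96\right) \left(-19 - 44\right) 49 = \left(-39\right) \left(-63\right) 49 = 2457 \cdot 49 = 120393$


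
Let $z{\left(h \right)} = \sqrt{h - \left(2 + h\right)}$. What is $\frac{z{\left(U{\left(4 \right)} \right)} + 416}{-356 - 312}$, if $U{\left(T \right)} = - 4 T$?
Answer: $- \frac{104}{167} - \frac{i \sqrt{2}}{668} \approx -0.62275 - 0.0021171 i$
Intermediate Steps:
$z{\left(h \right)} = i \sqrt{2}$ ($z{\left(h \right)} = \sqrt{-2} = i \sqrt{2}$)
$\frac{z{\left(U{\left(4 \right)} \right)} + 416}{-356 - 312} = \frac{i \sqrt{2} + 416}{-356 - 312} = \frac{416 + i \sqrt{2}}{-668} = \left(416 + i \sqrt{2}\right) \left(- \frac{1}{668}\right) = - \frac{104}{167} - \frac{i \sqrt{2}}{668}$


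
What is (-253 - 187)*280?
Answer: -123200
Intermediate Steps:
(-253 - 187)*280 = -440*280 = -123200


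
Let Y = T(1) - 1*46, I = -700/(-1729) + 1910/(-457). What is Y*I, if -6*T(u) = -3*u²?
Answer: 1491245/8683 ≈ 171.74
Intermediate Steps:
T(u) = u²/2 (T(u) = -(-1)*u²/2 = u²/2)
I = -426070/112879 (I = -700*(-1/1729) + 1910*(-1/457) = 100/247 - 1910/457 = -426070/112879 ≈ -3.7746)
Y = -91/2 (Y = (½)*1² - 1*46 = (½)*1 - 46 = ½ - 46 = -91/2 ≈ -45.500)
Y*I = -91/2*(-426070/112879) = 1491245/8683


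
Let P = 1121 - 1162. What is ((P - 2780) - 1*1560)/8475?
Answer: -4381/8475 ≈ -0.51693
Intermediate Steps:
P = -41
((P - 2780) - 1*1560)/8475 = ((-41 - 2780) - 1*1560)/8475 = (-2821 - 1560)*(1/8475) = -4381*1/8475 = -4381/8475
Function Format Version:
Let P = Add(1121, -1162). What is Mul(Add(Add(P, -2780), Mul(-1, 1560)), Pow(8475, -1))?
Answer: Rational(-4381, 8475) ≈ -0.51693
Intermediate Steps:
P = -41
Mul(Add(Add(P, -2780), Mul(-1, 1560)), Pow(8475, -1)) = Mul(Add(Add(-41, -2780), Mul(-1, 1560)), Pow(8475, -1)) = Mul(Add(-2821, -1560), Rational(1, 8475)) = Mul(-4381, Rational(1, 8475)) = Rational(-4381, 8475)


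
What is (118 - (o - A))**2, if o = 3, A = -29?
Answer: 7396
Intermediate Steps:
(118 - (o - A))**2 = (118 - (3 - 1*(-29)))**2 = (118 - (3 + 29))**2 = (118 - 1*32)**2 = (118 - 32)**2 = 86**2 = 7396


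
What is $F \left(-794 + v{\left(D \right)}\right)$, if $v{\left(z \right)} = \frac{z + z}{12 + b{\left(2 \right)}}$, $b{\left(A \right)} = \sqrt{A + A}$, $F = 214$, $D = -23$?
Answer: $- \frac{1194334}{7} \approx -1.7062 \cdot 10^{5}$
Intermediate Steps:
$b{\left(A \right)} = \sqrt{2} \sqrt{A}$ ($b{\left(A \right)} = \sqrt{2 A} = \sqrt{2} \sqrt{A}$)
$v{\left(z \right)} = \frac{z}{7}$ ($v{\left(z \right)} = \frac{z + z}{12 + \sqrt{2} \sqrt{2}} = \frac{2 z}{12 + 2} = \frac{2 z}{14} = 2 z \frac{1}{14} = \frac{z}{7}$)
$F \left(-794 + v{\left(D \right)}\right) = 214 \left(-794 + \frac{1}{7} \left(-23\right)\right) = 214 \left(-794 - \frac{23}{7}\right) = 214 \left(- \frac{5581}{7}\right) = - \frac{1194334}{7}$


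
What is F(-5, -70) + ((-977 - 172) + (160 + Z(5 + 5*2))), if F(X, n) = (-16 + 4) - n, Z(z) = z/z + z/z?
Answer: -929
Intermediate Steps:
Z(z) = 2 (Z(z) = 1 + 1 = 2)
F(X, n) = -12 - n
F(-5, -70) + ((-977 - 172) + (160 + Z(5 + 5*2))) = (-12 - 1*(-70)) + ((-977 - 172) + (160 + 2)) = (-12 + 70) + (-1149 + 162) = 58 - 987 = -929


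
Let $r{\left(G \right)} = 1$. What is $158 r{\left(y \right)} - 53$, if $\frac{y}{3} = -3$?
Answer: $105$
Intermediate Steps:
$y = -9$ ($y = 3 \left(-3\right) = -9$)
$158 r{\left(y \right)} - 53 = 158 \cdot 1 - 53 = 158 - 53 = 105$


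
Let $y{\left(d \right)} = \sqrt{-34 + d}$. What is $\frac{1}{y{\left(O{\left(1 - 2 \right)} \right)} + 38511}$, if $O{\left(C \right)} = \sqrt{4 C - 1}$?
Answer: $\frac{1}{38511 + \sqrt{-34 + i \sqrt{5}}} \approx 2.5966 \cdot 10^{-5} - 3.93 \cdot 10^{-9} i$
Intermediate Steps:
$O{\left(C \right)} = \sqrt{-1 + 4 C}$
$\frac{1}{y{\left(O{\left(1 - 2 \right)} \right)} + 38511} = \frac{1}{\sqrt{-34 + \sqrt{-1 + 4 \left(1 - 2\right)}} + 38511} = \frac{1}{\sqrt{-34 + \sqrt{-1 + 4 \left(-1\right)}} + 38511} = \frac{1}{\sqrt{-34 + \sqrt{-1 - 4}} + 38511} = \frac{1}{\sqrt{-34 + \sqrt{-5}} + 38511} = \frac{1}{\sqrt{-34 + i \sqrt{5}} + 38511} = \frac{1}{38511 + \sqrt{-34 + i \sqrt{5}}}$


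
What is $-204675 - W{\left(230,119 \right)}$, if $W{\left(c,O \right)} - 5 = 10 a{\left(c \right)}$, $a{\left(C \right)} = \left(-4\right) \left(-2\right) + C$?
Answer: $-207060$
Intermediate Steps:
$a{\left(C \right)} = 8 + C$
$W{\left(c,O \right)} = 85 + 10 c$ ($W{\left(c,O \right)} = 5 + 10 \left(8 + c\right) = 5 + \left(80 + 10 c\right) = 85 + 10 c$)
$-204675 - W{\left(230,119 \right)} = -204675 - \left(85 + 10 \cdot 230\right) = -204675 - \left(85 + 2300\right) = -204675 - 2385 = -207060$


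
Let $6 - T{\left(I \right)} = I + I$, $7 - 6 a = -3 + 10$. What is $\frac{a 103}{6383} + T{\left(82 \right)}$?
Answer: $-158$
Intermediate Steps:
$a = 0$ ($a = \frac{7}{6} - \frac{-3 + 10}{6} = \frac{7}{6} - \frac{7}{6} = 0$)
$T{\left(I \right)} = 6 - 2 I$ ($T{\left(I \right)} = 6 - \left(I + I\right) = 6 - 2 I$)
$\frac{a 103}{6383} + T{\left(82 \right)} = \frac{0 \cdot 103}{6383} + \left(6 - 164\right) = 0 \cdot \frac{1}{6383} + \left(6 - 164\right) = 0 - 158 = -158$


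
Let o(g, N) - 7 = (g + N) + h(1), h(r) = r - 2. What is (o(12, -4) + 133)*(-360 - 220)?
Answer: -85260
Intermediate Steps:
h(r) = -2 + r
o(g, N) = 6 + N + g (o(g, N) = 7 + ((g + N) + (-2 + 1)) = 7 + ((N + g) - 1) = 7 + (-1 + N + g) = 6 + N + g)
(o(12, -4) + 133)*(-360 - 220) = ((6 - 4 + 12) + 133)*(-360 - 220) = (14 + 133)*(-580) = 147*(-580) = -85260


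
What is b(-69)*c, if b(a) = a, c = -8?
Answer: 552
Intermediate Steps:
b(-69)*c = -69*(-8) = 552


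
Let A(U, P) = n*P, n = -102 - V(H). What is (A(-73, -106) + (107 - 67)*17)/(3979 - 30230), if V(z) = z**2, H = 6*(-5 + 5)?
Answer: -11492/26251 ≈ -0.43777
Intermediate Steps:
H = 0 (H = 6*0 = 0)
n = -102 (n = -102 - 1*0**2 = -102 - 1*0 = -102 + 0 = -102)
A(U, P) = -102*P
(A(-73, -106) + (107 - 67)*17)/(3979 - 30230) = (-102*(-106) + (107 - 67)*17)/(3979 - 30230) = (10812 + 40*17)/(-26251) = (10812 + 680)*(-1/26251) = 11492*(-1/26251) = -11492/26251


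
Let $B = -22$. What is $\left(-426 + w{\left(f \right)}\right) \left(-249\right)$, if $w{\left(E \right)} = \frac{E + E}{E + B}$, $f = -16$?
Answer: $\frac{2011422}{19} \approx 1.0586 \cdot 10^{5}$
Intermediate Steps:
$w{\left(E \right)} = \frac{2 E}{-22 + E}$ ($w{\left(E \right)} = \frac{E + E}{E - 22} = \frac{2 E}{-22 + E}$)
$\left(-426 + w{\left(f \right)}\right) \left(-249\right) = \left(-426 + 2 \left(-16\right) \frac{1}{-22 - 16}\right) \left(-249\right) = \left(-426 + 2 \left(-16\right) \frac{1}{-38}\right) \left(-249\right) = \left(-426 + 2 \left(-16\right) \left(- \frac{1}{38}\right)\right) \left(-249\right) = \left(-426 + \frac{16}{19}\right) \left(-249\right) = \left(- \frac{8078}{19}\right) \left(-249\right) = \frac{2011422}{19}$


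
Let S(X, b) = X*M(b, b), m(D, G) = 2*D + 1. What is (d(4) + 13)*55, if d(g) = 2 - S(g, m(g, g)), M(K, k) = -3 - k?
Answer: 3465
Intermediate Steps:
m(D, G) = 1 + 2*D
S(X, b) = X*(-3 - b)
d(g) = 2 + g*(4 + 2*g) (d(g) = 2 - (-1)*g*(3 + (1 + 2*g)) = 2 - (-1)*g*(4 + 2*g) = 2 + g*(4 + 2*g))
(d(4) + 13)*55 = ((2 + 2*4*(2 + 4)) + 13)*55 = ((2 + 2*4*6) + 13)*55 = ((2 + 48) + 13)*55 = (50 + 13)*55 = 63*55 = 3465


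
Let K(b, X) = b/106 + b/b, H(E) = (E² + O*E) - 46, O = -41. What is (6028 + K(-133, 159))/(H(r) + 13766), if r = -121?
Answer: 638941/3532132 ≈ 0.18089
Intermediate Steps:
H(E) = -46 + E² - 41*E (H(E) = (E² - 41*E) - 46 = -46 + E² - 41*E)
K(b, X) = 1 + b/106 (K(b, X) = b*(1/106) + 1 = b/106 + 1 = 1 + b/106)
(6028 + K(-133, 159))/(H(r) + 13766) = (6028 + (1 + (1/106)*(-133)))/((-46 + (-121)² - 41*(-121)) + 13766) = (6028 + (1 - 133/106))/((-46 + 14641 + 4961) + 13766) = (6028 - 27/106)/(19556 + 13766) = (638941/106)/33322 = (638941/106)*(1/33322) = 638941/3532132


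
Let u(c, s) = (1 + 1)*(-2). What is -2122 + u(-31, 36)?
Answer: -2126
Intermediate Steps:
u(c, s) = -4 (u(c, s) = 2*(-2) = -4)
-2122 + u(-31, 36) = -2122 - 4 = -2126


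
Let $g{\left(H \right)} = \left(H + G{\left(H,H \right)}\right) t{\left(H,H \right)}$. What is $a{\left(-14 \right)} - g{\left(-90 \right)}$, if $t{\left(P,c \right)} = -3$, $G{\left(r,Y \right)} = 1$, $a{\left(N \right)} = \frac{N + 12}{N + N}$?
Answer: $- \frac{3737}{14} \approx -266.93$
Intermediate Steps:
$a{\left(N \right)} = \frac{12 + N}{2 N}$
$g{\left(H \right)} = -3 - 3 H$ ($g{\left(H \right)} = \left(H + 1\right) \left(-3\right) = \left(1 + H\right) \left(-3\right) = -3 - 3 H$)
$a{\left(-14 \right)} - g{\left(-90 \right)} = \frac{12 - 14}{2 \left(-14\right)} - \left(-3 - -270\right) = \frac{1}{2} \left(- \frac{1}{14}\right) \left(-2\right) - \left(-3 + 270\right) = \frac{1}{14} - 267 = - \frac{3737}{14}$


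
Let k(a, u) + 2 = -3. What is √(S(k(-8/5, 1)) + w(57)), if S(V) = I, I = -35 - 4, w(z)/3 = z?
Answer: 2*√33 ≈ 11.489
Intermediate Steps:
w(z) = 3*z
I = -39
k(a, u) = -5 (k(a, u) = -2 - 3 = -5)
S(V) = -39
√(S(k(-8/5, 1)) + w(57)) = √(-39 + 3*57) = √(-39 + 171) = √132 = 2*√33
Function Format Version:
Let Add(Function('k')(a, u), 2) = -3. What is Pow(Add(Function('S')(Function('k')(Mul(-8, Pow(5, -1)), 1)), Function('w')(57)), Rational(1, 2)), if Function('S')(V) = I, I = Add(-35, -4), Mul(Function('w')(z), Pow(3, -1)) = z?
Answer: Mul(2, Pow(33, Rational(1, 2))) ≈ 11.489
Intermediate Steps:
Function('w')(z) = Mul(3, z)
I = -39
Function('k')(a, u) = -5 (Function('k')(a, u) = Add(-2, -3) = -5)
Function('S')(V) = -39
Pow(Add(Function('S')(Function('k')(Mul(-8, Pow(5, -1)), 1)), Function('w')(57)), Rational(1, 2)) = Pow(Add(-39, Mul(3, 57)), Rational(1, 2)) = Pow(Add(-39, 171), Rational(1, 2)) = Pow(132, Rational(1, 2)) = Mul(2, Pow(33, Rational(1, 2)))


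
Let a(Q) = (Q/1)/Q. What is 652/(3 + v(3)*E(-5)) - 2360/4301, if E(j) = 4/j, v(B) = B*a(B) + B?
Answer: -14042500/38709 ≈ -362.77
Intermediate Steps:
a(Q) = 1 (a(Q) = (Q*1)/Q = Q/Q = 1)
v(B) = 2*B (v(B) = B*1 + B = B + B = 2*B)
652/(3 + v(3)*E(-5)) - 2360/4301 = 652/(3 + (2*3)*(4/(-5))) - 2360/4301 = 652/(3 + 6*(4*(-⅕))) - 2360*1/4301 = 652/(3 + 6*(-⅘)) - 2360/4301 = 652/(3 - 24/5) - 2360/4301 = 652/(-9/5) - 2360/4301 = 652*(-5/9) - 2360/4301 = -3260/9 - 2360/4301 = -14042500/38709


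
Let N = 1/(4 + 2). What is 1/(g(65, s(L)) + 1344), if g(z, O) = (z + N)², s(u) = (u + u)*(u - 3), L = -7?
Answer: 36/201265 ≈ 0.00017887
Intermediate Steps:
s(u) = 2*u*(-3 + u) (s(u) = (2*u)*(-3 + u) = 2*u*(-3 + u))
N = ⅙ (N = 1/6 = ⅙ ≈ 0.16667)
g(z, O) = (⅙ + z)² (g(z, O) = (z + ⅙)² = (⅙ + z)²)
1/(g(65, s(L)) + 1344) = 1/((1 + 6*65)²/36 + 1344) = 1/((1 + 390)²/36 + 1344) = 1/((1/36)*391² + 1344) = 1/((1/36)*152881 + 1344) = 1/(152881/36 + 1344) = 1/(201265/36) = 36/201265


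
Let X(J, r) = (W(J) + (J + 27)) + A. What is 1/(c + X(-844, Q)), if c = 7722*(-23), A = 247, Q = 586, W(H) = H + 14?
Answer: -1/179006 ≈ -5.5864e-6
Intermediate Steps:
W(H) = 14 + H
X(J, r) = 288 + 2*J (X(J, r) = ((14 + J) + (J + 27)) + 247 = ((14 + J) + (27 + J)) + 247 = (41 + 2*J) + 247 = 288 + 2*J)
c = -177606
1/(c + X(-844, Q)) = 1/(-177606 + (288 + 2*(-844))) = 1/(-177606 + (288 - 1688)) = 1/(-177606 - 1400) = 1/(-179006) = -1/179006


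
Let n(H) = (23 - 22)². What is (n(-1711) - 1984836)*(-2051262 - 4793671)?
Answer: 13586062591055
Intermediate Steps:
n(H) = 1 (n(H) = 1² = 1)
(n(-1711) - 1984836)*(-2051262 - 4793671) = (1 - 1984836)*(-2051262 - 4793671) = -1984835*(-6844933) = 13586062591055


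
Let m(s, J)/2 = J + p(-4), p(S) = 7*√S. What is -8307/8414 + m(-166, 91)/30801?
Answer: -254332559/259159614 + 28*I/30801 ≈ -0.98137 + 0.00090906*I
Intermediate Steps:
m(s, J) = 2*J + 28*I (m(s, J) = 2*(J + 7*√(-4)) = 2*(J + 7*(2*I)) = 2*(J + 14*I) = 2*J + 28*I)
-8307/8414 + m(-166, 91)/30801 = -8307/8414 + (2*91 + 28*I)/30801 = -8307*1/8414 + (182 + 28*I)*(1/30801) = -8307/8414 + (182/30801 + 28*I/30801) = -254332559/259159614 + 28*I/30801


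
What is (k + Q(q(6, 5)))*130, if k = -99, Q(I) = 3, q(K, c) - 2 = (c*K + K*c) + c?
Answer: -12480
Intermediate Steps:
q(K, c) = 2 + c + 2*K*c (q(K, c) = 2 + ((c*K + K*c) + c) = 2 + ((K*c + K*c) + c) = 2 + (2*K*c + c) = 2 + (c + 2*K*c) = 2 + c + 2*K*c)
(k + Q(q(6, 5)))*130 = (-99 + 3)*130 = -96*130 = -12480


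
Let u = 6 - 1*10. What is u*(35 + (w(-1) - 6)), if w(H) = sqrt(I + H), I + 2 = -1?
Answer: -116 - 8*I ≈ -116.0 - 8.0*I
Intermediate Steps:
I = -3 (I = -2 - 1 = -3)
w(H) = sqrt(-3 + H)
u = -4 (u = 6 - 10 = -4)
u*(35 + (w(-1) - 6)) = -4*(35 + (sqrt(-3 - 1) - 6)) = -4*(35 + (sqrt(-4) - 6)) = -4*(35 + (2*I - 6)) = -4*(35 + (-6 + 2*I)) = -4*(29 + 2*I) = -116 - 8*I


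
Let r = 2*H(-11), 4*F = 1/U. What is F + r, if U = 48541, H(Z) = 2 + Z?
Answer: -3494951/194164 ≈ -18.000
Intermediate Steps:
F = 1/194164 (F = (¼)/48541 = (¼)*(1/48541) = 1/194164 ≈ 5.1503e-6)
r = -18 (r = 2*(2 - 11) = 2*(-9) = -18)
F + r = 1/194164 - 18 = -3494951/194164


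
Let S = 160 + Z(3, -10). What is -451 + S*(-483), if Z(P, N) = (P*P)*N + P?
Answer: -35710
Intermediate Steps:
Z(P, N) = P + N*P**2 (Z(P, N) = P**2*N + P = N*P**2 + P = P + N*P**2)
S = 73 (S = 160 + 3*(1 - 10*3) = 160 + 3*(1 - 30) = 160 + 3*(-29) = 160 - 87 = 73)
-451 + S*(-483) = -451 + 73*(-483) = -451 - 35259 = -35710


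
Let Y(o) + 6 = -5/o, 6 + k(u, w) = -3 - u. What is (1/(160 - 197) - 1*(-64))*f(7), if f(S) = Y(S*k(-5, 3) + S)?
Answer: -95469/259 ≈ -368.61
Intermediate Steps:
k(u, w) = -9 - u (k(u, w) = -6 + (-3 - u) = -9 - u)
Y(o) = -6 - 5/o
f(S) = -6 + 5/(3*S) (f(S) = -6 - 5/(S*(-9 - 1*(-5)) + S) = -6 - 5/(S*(-9 + 5) + S) = -6 - 5/(S*(-4) + S) = -6 - 5/(-4*S + S) = -6 - 5*(-1/(3*S)) = -6 - (-5)/(3*S) = -6 + 5/(3*S))
(1/(160 - 197) - 1*(-64))*f(7) = (1/(160 - 197) - 1*(-64))*(-6 + (5/3)/7) = (1/(-37) + 64)*(-6 + (5/3)*(⅐)) = (-1/37 + 64)*(-6 + 5/21) = (2367/37)*(-121/21) = -95469/259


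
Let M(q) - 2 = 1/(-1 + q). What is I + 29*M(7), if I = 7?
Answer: 419/6 ≈ 69.833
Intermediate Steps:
M(q) = 2 + 1/(-1 + q)
I + 29*M(7) = 7 + 29*((-1 + 2*7)/(-1 + 7)) = 7 + 29*((-1 + 14)/6) = 7 + 29*((1/6)*13) = 7 + 29*(13/6) = 7 + 377/6 = 419/6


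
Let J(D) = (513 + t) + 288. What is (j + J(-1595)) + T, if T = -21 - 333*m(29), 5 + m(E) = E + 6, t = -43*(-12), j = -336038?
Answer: -344732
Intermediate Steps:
t = 516
J(D) = 1317 (J(D) = (513 + 516) + 288 = 1029 + 288 = 1317)
m(E) = 1 + E (m(E) = -5 + (E + 6) = -5 + (6 + E) = 1 + E)
T = -10011 (T = -21 - 333*(1 + 29) = -21 - 333*30 = -21 - 9990 = -10011)
(j + J(-1595)) + T = (-336038 + 1317) - 10011 = -334721 - 10011 = -344732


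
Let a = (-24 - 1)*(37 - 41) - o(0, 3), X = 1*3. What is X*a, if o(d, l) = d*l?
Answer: 300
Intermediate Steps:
X = 3
a = 100 (a = (-24 - 1)*(37 - 41) - 0*3 = -25*(-4) - 1*0 = 100 + 0 = 100)
X*a = 3*100 = 300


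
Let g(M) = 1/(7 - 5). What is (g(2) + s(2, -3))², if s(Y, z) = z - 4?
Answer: 169/4 ≈ 42.250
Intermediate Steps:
s(Y, z) = -4 + z
g(M) = ½ (g(M) = 1/2 = ½)
(g(2) + s(2, -3))² = (½ + (-4 - 3))² = (½ - 7)² = (-13/2)² = 169/4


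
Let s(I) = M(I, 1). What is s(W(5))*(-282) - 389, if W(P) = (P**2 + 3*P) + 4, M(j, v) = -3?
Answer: 457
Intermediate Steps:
W(P) = 4 + P**2 + 3*P
s(I) = -3
s(W(5))*(-282) - 389 = -3*(-282) - 389 = 846 - 389 = 457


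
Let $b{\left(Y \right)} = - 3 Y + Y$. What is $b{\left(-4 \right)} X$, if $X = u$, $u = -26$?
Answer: $-208$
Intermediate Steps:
$b{\left(Y \right)} = - 2 Y$
$X = -26$
$b{\left(-4 \right)} X = \left(-2\right) \left(-4\right) \left(-26\right) = 8 \left(-26\right) = -208$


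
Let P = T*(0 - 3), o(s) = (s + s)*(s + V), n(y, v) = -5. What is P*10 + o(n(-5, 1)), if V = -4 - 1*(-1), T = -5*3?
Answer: 530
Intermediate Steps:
T = -15
V = -3 (V = -4 + 1 = -3)
o(s) = 2*s*(-3 + s) (o(s) = (s + s)*(s - 3) = (2*s)*(-3 + s) = 2*s*(-3 + s))
P = 45 (P = -15*(0 - 3) = -15*(-3) = 45)
P*10 + o(n(-5, 1)) = 45*10 + 2*(-5)*(-3 - 5) = 450 + 2*(-5)*(-8) = 450 + 80 = 530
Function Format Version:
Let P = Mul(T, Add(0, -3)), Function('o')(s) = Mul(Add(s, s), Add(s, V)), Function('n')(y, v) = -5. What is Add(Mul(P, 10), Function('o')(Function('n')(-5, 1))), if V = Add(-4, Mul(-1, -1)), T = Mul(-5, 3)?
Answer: 530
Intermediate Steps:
T = -15
V = -3 (V = Add(-4, 1) = -3)
Function('o')(s) = Mul(2, s, Add(-3, s)) (Function('o')(s) = Mul(Add(s, s), Add(s, -3)) = Mul(Mul(2, s), Add(-3, s)) = Mul(2, s, Add(-3, s)))
P = 45 (P = Mul(-15, Add(0, -3)) = Mul(-15, -3) = 45)
Add(Mul(P, 10), Function('o')(Function('n')(-5, 1))) = Add(Mul(45, 10), Mul(2, -5, Add(-3, -5))) = Add(450, Mul(2, -5, -8)) = Add(450, 80) = 530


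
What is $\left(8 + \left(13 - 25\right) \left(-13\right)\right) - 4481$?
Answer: $-4317$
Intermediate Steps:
$\left(8 + \left(13 - 25\right) \left(-13\right)\right) - 4481 = \left(8 - -156\right) - 4481 = \left(8 + 156\right) - 4481 = 164 - 4481 = -4317$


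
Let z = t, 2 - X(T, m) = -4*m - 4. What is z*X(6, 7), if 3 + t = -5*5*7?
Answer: -6052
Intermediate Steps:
t = -178 (t = -3 - 5*5*7 = -3 - 25*7 = -3 - 175 = -178)
X(T, m) = 6 + 4*m (X(T, m) = 2 - (-4*m - 4) = 2 - (-4 - 4*m) = 2 + (4 + 4*m) = 6 + 4*m)
z = -178
z*X(6, 7) = -178*(6 + 4*7) = -178*(6 + 28) = -178*34 = -6052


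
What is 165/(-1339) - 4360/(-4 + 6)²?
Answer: -1459675/1339 ≈ -1090.1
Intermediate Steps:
165/(-1339) - 4360/(-4 + 6)² = 165*(-1/1339) - 4360/(2²) = -165/1339 - 4360/4 = -165/1339 - 4360*¼ = -165/1339 - 1090 = -1459675/1339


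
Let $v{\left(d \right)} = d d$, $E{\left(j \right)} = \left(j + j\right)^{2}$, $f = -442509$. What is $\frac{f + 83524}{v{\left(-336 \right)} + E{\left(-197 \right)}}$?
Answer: $- \frac{358985}{268132} \approx -1.3388$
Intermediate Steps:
$E{\left(j \right)} = 4 j^{2}$ ($E{\left(j \right)} = \left(2 j\right)^{2} = 4 j^{2}$)
$v{\left(d \right)} = d^{2}$
$\frac{f + 83524}{v{\left(-336 \right)} + E{\left(-197 \right)}} = \frac{-442509 + 83524}{\left(-336\right)^{2} + 4 \left(-197\right)^{2}} = - \frac{358985}{112896 + 4 \cdot 38809} = - \frac{358985}{112896 + 155236} = - \frac{358985}{268132}$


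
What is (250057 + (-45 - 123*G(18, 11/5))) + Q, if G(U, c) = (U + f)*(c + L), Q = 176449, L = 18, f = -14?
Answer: 2082613/5 ≈ 4.1652e+5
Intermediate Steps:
G(U, c) = (-14 + U)*(18 + c) (G(U, c) = (U - 14)*(c + 18) = (-14 + U)*(18 + c))
(250057 + (-45 - 123*G(18, 11/5))) + Q = (250057 + (-45 - 123*(-252 - 154/5 + 18*18 + 18*(11/5)))) + 176449 = (250057 + (-45 - 123*(-252 - 154/5 + 324 + 18*(11*(⅕))))) + 176449 = (250057 + (-45 - 123*(-252 - 14*11/5 + 324 + 18*(11/5)))) + 176449 = (250057 + (-45 - 123*(-252 - 154/5 + 324 + 198/5))) + 176449 = (250057 + (-45 - 123*404/5)) + 176449 = (250057 + (-45 - 49692/5)) + 176449 = (250057 - 49917/5) + 176449 = 1200368/5 + 176449 = 2082613/5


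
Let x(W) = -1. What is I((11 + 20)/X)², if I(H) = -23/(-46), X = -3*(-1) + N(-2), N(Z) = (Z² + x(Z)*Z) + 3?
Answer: ¼ ≈ 0.25000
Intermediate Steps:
N(Z) = 3 + Z² - Z (N(Z) = (Z² - Z) + 3 = 3 + Z² - Z)
X = 12 (X = -3*(-1) + (3 + (-2)² - 1*(-2)) = 3 + (3 + 4 + 2) = 3 + 9 = 12)
I(H) = ½ (I(H) = -23*(-1/46) = ½)
I((11 + 20)/X)² = (½)² = ¼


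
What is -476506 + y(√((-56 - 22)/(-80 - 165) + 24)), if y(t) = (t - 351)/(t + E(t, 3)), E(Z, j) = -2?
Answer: -1186106450/2489 - 7329*√3310/4978 ≈ -4.7662e+5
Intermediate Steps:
y(t) = (-351 + t)/(-2 + t) (y(t) = (t - 351)/(t - 2) = (-351 + t)/(-2 + t))
-476506 + y(√((-56 - 22)/(-80 - 165) + 24)) = -476506 + (-351 + √((-56 - 22)/(-80 - 165) + 24))/(-2 + √((-56 - 22)/(-80 - 165) + 24)) = -476506 + (-351 + √(-78/(-245) + 24))/(-2 + √(-78/(-245) + 24)) = -476506 + (-351 + √(-78*(-1/245) + 24))/(-2 + √(-78*(-1/245) + 24)) = -476506 + (-351 + √(78/245 + 24))/(-2 + √(78/245 + 24)) = -476506 + (-351 + √(5958/245))/(-2 + √(5958/245)) = -476506 + (-351 + 3*√3310/35)/(-2 + 3*√3310/35)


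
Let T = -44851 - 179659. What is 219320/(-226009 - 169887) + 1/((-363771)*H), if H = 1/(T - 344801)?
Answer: 18200711492/18001935477 ≈ 1.0110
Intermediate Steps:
T = -224510
H = -1/569311 (H = 1/(-224510 - 344801) = 1/(-569311) = -1/569311 ≈ -1.7565e-6)
219320/(-226009 - 169887) + 1/((-363771)*H) = 219320/(-226009 - 169887) + 1/((-363771)*(-1/569311)) = 219320/(-395896) - 1/363771*(-569311) = 219320*(-1/395896) + 569311/363771 = -27415/49487 + 569311/363771 = 18200711492/18001935477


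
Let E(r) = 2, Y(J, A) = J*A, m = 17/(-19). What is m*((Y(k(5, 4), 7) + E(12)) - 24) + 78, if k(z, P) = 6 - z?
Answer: 1737/19 ≈ 91.421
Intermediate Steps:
m = -17/19 (m = 17*(-1/19) = -17/19 ≈ -0.89474)
Y(J, A) = A*J
m*((Y(k(5, 4), 7) + E(12)) - 24) + 78 = -17*((7*(6 - 1*5) + 2) - 24)/19 + 78 = -17*((7*(6 - 5) + 2) - 24)/19 + 78 = -17*((7*1 + 2) - 24)/19 + 78 = -17*((7 + 2) - 24)/19 + 78 = -17*(9 - 24)/19 + 78 = -17/19*(-15) + 78 = 255/19 + 78 = 1737/19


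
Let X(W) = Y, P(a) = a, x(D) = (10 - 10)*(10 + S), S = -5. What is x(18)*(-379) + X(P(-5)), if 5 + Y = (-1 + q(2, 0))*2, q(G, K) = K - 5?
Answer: -17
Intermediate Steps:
q(G, K) = -5 + K
x(D) = 0 (x(D) = (10 - 10)*(10 - 5) = 0*5 = 0)
Y = -17 (Y = -5 + (-1 + (-5 + 0))*2 = -5 + (-1 - 5)*2 = -5 - 6*2 = -5 - 12 = -17)
X(W) = -17
x(18)*(-379) + X(P(-5)) = 0*(-379) - 17 = 0 - 17 = -17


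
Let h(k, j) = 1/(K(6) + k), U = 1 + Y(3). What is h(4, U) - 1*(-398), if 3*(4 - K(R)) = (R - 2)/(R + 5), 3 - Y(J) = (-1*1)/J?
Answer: 103513/260 ≈ 398.13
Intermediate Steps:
Y(J) = 3 + 1/J (Y(J) = 3 - (-1*1)/J = 3 - (-1)/J = 3 + 1/J)
K(R) = 4 - (-2 + R)/(3*(5 + R)) (K(R) = 4 - (R - 2)/(3*(R + 5)) = 4 - (-2 + R)/(3*(5 + R)))
U = 13/3 (U = 1 + (3 + 1/3) = 1 + (3 + ⅓) = 1 + 10/3 = 13/3 ≈ 4.3333)
h(k, j) = 1/(128/33 + k) (h(k, j) = 1/((62 + 11*6)/(3*(5 + 6)) + k) = 1/((⅓)*(62 + 66)/11 + k) = 1/((⅓)*(1/11)*128 + k) = 1/(128/33 + k))
h(4, U) - 1*(-398) = 33/(128 + 33*4) - 1*(-398) = 33/(128 + 132) + 398 = 33/260 + 398 = 103513/260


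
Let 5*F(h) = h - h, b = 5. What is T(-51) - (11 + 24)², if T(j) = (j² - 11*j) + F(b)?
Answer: 1937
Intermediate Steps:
F(h) = 0 (F(h) = (h - h)/5 = (⅕)*0 = 0)
T(j) = j² - 11*j (T(j) = (j² - 11*j) + 0 = j² - 11*j)
T(-51) - (11 + 24)² = -51*(-11 - 51) - (11 + 24)² = -51*(-62) - 1*35² = 3162 - 1*1225 = 3162 - 1225 = 1937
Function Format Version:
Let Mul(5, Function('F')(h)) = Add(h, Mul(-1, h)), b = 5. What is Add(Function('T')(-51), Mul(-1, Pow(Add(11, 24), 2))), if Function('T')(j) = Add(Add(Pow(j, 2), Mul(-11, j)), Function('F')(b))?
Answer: 1937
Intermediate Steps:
Function('F')(h) = 0 (Function('F')(h) = Mul(Rational(1, 5), Add(h, Mul(-1, h))) = Mul(Rational(1, 5), 0) = 0)
Function('T')(j) = Add(Pow(j, 2), Mul(-11, j)) (Function('T')(j) = Add(Add(Pow(j, 2), Mul(-11, j)), 0) = Add(Pow(j, 2), Mul(-11, j)))
Add(Function('T')(-51), Mul(-1, Pow(Add(11, 24), 2))) = Add(Mul(-51, Add(-11, -51)), Mul(-1, Pow(Add(11, 24), 2))) = Add(Mul(-51, -62), Mul(-1, Pow(35, 2))) = Add(3162, Mul(-1, 1225)) = Add(3162, -1225) = 1937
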